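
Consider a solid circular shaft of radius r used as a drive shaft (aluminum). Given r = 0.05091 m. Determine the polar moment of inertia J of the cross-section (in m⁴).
Model: a solid circular shaft of radius r, so J = (π·r^4) / 2.
Substitute:
  J = (π × 0.05091^4) / 2
  J = 1.055 × 10⁻⁵ m⁴
Final answer: J = 1.055 × 10⁻⁵ m⁴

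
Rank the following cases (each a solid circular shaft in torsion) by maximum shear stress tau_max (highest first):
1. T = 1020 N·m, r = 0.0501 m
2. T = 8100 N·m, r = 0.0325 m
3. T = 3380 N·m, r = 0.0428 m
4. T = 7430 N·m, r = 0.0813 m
Model: a solid circular shaft in torsion, so tau_max = (2·T) / (π·r^3) (SI units).
  Case 1: tau_max = (2 × 1020) / (π × 0.0501^3) = 5.164 × 10⁶ Pa = 5.164 MPa
  Case 2: tau_max = (2 × 8100) / (π × 0.0325^3) = 1.502 × 10⁸ Pa = 150.2 MPa
  Case 3: tau_max = (2 × 3380) / (π × 0.0428^3) = 2.745 × 10⁷ Pa = 27.45 MPa
  Case 4: tau_max = (2 × 7430) / (π × 0.0813^3) = 8.802 × 10⁶ Pa = 8.802 MPa
Ordering: 150.2 MPa (case 2) > 27.45 MPa (case 3) > 8.802 MPa (case 4) > 5.164 MPa (case 1)
Final answer: 2, 3, 4, 1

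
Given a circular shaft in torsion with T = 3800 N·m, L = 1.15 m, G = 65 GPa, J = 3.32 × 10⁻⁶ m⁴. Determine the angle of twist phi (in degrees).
Model: a circular shaft in torsion, so phi = (T·L) / (G·J).
Convert to SI units:
  G = 65 GPa = 6.5 × 10¹⁰ Pa
Substitute:
  phi = (3800 × 1.15) / ((6.5 × 10¹⁰) × (3.32 × 10⁻⁶))
  phi = 0.02025 rad
Convert to degrees: phi = 0.02025 × 180/π = 1.16°
Final answer: phi = 1.16°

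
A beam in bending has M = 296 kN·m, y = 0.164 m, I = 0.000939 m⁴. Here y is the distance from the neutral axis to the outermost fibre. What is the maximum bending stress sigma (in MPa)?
Model: a beam in bending, so sigma = (M·y) / I.
Convert to SI units:
  M = 296 kN·m = 296000 N·m
Substitute:
  sigma = (296000 × 0.164) / 0.000939
  sigma = 5.17 × 10⁷ Pa
Convert: sigma = 5.17 × 10⁷ Pa = 51.7 MPa
Final answer: sigma = 51.7 MPa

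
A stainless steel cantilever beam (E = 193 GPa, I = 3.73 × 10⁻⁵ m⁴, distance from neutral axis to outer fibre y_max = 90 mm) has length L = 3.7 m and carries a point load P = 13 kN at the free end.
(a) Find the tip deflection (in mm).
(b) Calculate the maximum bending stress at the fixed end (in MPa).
(a) Tip deflection of a cantilever with an end point load: δ = P·L^3 / (3·E·I). Convert P = 13 kN = 13000 N, E = 193 GPa = 1.93 × 10¹¹ Pa.
  δ = (13000 × 3.7^3) / (3 × (1.93 × 10¹¹) × (3.73 × 10⁻⁵)) = 0.03049 m = 30.49 mm
(b) Maximum bending moment at the fixed end: M = P·L = 13000 × 3.7 = 48100 N·m. Convert y_max = 90 mm = 0.09 m.
  σ = M·y_max / I = (48100 × 0.09) / (3.73 × 10⁻⁵) = 1.161 × 10⁸ Pa = 116.1 MPa
Final answer: (a) δ = 30.49 mm, (b) σ = 116.1 MPa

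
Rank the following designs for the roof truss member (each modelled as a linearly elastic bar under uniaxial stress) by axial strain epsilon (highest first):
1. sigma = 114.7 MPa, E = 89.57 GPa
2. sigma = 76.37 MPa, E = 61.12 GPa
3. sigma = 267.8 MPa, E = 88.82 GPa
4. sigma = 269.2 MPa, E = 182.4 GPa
Model: a linearly elastic bar under uniaxial stress, so epsilon = sigma / E (SI units).
  Case 1: epsilon = (1.147 × 10⁸) / (8.957 × 10¹⁰) = 0.001281
  Case 2: epsilon = (7.637 × 10⁷) / (6.112 × 10¹⁰) = 0.00125
  Case 3: epsilon = (2.678 × 10⁸) / (8.882 × 10¹⁰) = 0.003015
  Case 4: epsilon = (2.692 × 10⁸) / (1.824 × 10¹¹) = 0.001476
Ordering: 0.003015 (case 3) > 0.001476 (case 4) > 0.001281 (case 1) > 0.00125 (case 2)
Final answer: 3, 4, 1, 2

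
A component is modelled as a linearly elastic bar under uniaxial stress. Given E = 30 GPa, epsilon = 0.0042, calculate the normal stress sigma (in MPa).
Model: a linearly elastic bar under uniaxial stress, so epsilon = sigma / E.
Solve for sigma: sigma = epsilon·E.
Convert to SI units:
  E = 30 GPa = 3 × 10¹⁰ Pa
Substitute:
  sigma = 0.0042 × (3 × 10¹⁰)
  sigma = 1.26 × 10⁸ Pa
Convert: sigma = 1.26 × 10⁸ Pa = 126 MPa
Final answer: sigma = 126 MPa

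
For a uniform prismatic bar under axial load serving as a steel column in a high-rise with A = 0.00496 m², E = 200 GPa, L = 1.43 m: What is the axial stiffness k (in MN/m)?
Model: a uniform prismatic bar under axial load, so k = (A·E) / L.
Convert to SI units:
  E = 200 GPa = 2 × 10¹¹ Pa
Substitute:
  k = (0.00496 × (2 × 10¹¹)) / 1.43
  k = 6.937 × 10⁸ N/m
Convert: k = 6.937 × 10⁸ N/m = 693.7 MN/m
Final answer: k = 693.7 MN/m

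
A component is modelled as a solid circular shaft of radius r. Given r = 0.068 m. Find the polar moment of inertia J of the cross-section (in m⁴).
Model: a solid circular shaft of radius r, so J = (π·r^4) / 2.
Substitute:
  J = (π × 0.068^4) / 2
  J = 3.359 × 10⁻⁵ m⁴
Final answer: J = 3.359 × 10⁻⁵ m⁴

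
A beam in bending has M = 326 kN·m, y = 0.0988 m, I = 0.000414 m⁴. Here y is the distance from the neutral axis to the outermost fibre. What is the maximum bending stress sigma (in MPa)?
Model: a beam in bending, so sigma = (M·y) / I.
Convert to SI units:
  M = 326 kN·m = 326000 N·m
Substitute:
  sigma = (326000 × 0.0988) / 0.000414
  sigma = 7.78 × 10⁷ Pa
Convert: sigma = 7.78 × 10⁷ Pa = 77.8 MPa
Final answer: sigma = 77.8 MPa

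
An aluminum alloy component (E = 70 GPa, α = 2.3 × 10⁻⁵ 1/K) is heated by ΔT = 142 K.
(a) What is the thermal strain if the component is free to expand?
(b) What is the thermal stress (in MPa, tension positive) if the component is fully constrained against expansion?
(a) Free thermal strain ε_th = α·ΔT = (2.3 × 10⁻⁵) × 142 = 0.003266
(b) Fully constrained, the expansion is suppressed, so σ = -E·α·ΔT. Convert E = 70 GPa = 7 × 10¹⁰ Pa.
  σ = -(7 × 10¹⁰) × (2.3 × 10⁻⁵) × 142 = -2.286 × 10⁸ Pa = -228.6 MPa (compressive)
Final answer: (a) ε_th = 0.003266, (b) σ = -228.6 MPa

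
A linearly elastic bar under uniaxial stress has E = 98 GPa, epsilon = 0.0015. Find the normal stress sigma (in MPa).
Model: a linearly elastic bar under uniaxial stress, so sigma = E·epsilon.
Convert to SI units:
  E = 98 GPa = 9.8 × 10¹⁰ Pa
Substitute:
  sigma = (9.8 × 10¹⁰) × 0.0015
  sigma = 1.47 × 10⁸ Pa
Convert: sigma = 1.47 × 10⁸ Pa = 147 MPa
Final answer: sigma = 147 MPa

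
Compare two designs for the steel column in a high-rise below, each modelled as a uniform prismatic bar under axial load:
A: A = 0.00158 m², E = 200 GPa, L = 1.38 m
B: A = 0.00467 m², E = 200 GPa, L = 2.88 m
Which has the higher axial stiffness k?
Model: a uniform prismatic bar under axial load, so k = (A·E) / L (SI units).
  A: k = (0.00158 × (2 × 10¹¹)) / 1.38 = 2.29 × 10⁸ N/m = 229 MN/m
  B: k = (0.00467 × (2 × 10¹¹)) / 2.88 = 3.243 × 10⁸ N/m = 324.3 MN/m
324.3 MN/m > 229 MN/m, so B is larger.
Final answer: B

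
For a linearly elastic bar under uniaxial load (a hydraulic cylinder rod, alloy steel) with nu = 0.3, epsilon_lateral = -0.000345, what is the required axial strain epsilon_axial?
Model: a linearly elastic bar under uniaxial load, so epsilon_lateral = -nu·epsilon_axial.
Solve for epsilon_axial: epsilon_axial = -epsilon_lateral / nu.
Substitute:
  epsilon_axial = -(-0.000345) / 0.3
  epsilon_axial = 0.00115
Final answer: epsilon_axial = 0.00115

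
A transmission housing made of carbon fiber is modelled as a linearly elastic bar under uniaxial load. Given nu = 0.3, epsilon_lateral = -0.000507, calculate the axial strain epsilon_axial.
Model: a linearly elastic bar under uniaxial load, so epsilon_lateral = -nu·epsilon_axial.
Solve for epsilon_axial: epsilon_axial = -epsilon_lateral / nu.
Substitute:
  epsilon_axial = -(-0.000507) / 0.3
  epsilon_axial = 0.00169
Final answer: epsilon_axial = 0.00169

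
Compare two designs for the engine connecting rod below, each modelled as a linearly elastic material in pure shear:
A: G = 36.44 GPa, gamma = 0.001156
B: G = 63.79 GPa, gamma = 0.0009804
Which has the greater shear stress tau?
Model: a linearly elastic material in pure shear, so tau = G·gamma (SI units).
  A: tau = (3.644 × 10¹⁰) × 0.001156 = 4.212 × 10⁷ Pa = 42.12 MPa
  B: tau = (6.379 × 10¹⁰) × 0.0009804 = 6.254 × 10⁷ Pa = 62.54 MPa
62.54 MPa > 42.12 MPa, so B is larger.
Final answer: B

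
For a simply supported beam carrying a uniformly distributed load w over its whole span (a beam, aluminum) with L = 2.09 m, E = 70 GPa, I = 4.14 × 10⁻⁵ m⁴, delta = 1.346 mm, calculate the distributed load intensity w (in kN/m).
Model: a simply supported beam carrying a uniformly distributed load w over its whole span, so delta = (5·w·L^4) / (384·E·I).
Solve for w: w = (384·delta·E·I) / (5·L^4).
Convert to SI units:
  E = 70 GPa = 7 × 10¹⁰ Pa
  delta = 1.346 mm = 0.001346 m
Substitute:
  w = (384 × 0.001346 × (7 × 10¹⁰) × (4.14 × 10⁻⁵)) / (5 × 2.09^4)
  w = 15700 N/m
Convert: w = 15700 N/m = 15.7 kN/m
Final answer: w = 15.7 kN/m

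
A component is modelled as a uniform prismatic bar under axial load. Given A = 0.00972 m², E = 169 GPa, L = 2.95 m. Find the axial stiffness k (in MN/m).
Model: a uniform prismatic bar under axial load, so k = (A·E) / L.
Convert to SI units:
  E = 169 GPa = 1.69 × 10¹¹ Pa
Substitute:
  k = (0.00972 × (1.69 × 10¹¹)) / 2.95
  k = 5.568 × 10⁸ N/m
Convert: k = 5.568 × 10⁸ N/m = 556.8 MN/m
Final answer: k = 556.8 MN/m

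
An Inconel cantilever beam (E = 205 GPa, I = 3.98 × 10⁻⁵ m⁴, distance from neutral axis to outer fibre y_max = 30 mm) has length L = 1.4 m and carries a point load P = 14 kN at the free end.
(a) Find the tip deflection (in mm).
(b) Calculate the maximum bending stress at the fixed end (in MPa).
(a) Tip deflection of a cantilever with an end point load: δ = P·L^3 / (3·E·I). Convert P = 14 kN = 14000 N, E = 205 GPa = 2.05 × 10¹¹ Pa.
  δ = (14000 × 1.4^3) / (3 × (2.05 × 10¹¹) × (3.98 × 10⁻⁵)) = 0.001569 m = 1.569 mm
(b) Maximum bending moment at the fixed end: M = P·L = 14000 × 1.4 = 19600 N·m. Convert y_max = 30 mm = 0.03 m.
  σ = M·y_max / I = (19600 × 0.03) / (3.98 × 10⁻⁵) = 1.477 × 10⁷ Pa = 14.77 MPa
Final answer: (a) δ = 1.569 mm, (b) σ = 14.77 MPa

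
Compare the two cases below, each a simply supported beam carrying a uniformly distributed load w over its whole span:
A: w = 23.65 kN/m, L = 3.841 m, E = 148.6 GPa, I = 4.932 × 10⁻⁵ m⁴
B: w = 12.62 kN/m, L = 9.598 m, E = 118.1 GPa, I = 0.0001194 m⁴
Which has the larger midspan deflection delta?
Model: a simply supported beam carrying a uniformly distributed load w over its whole span, so delta = (5·w·L^4) / (384·E·I) (SI units).
  A: delta = (5 × 23650 × 3.841^4) / (384 × (1.486 × 10¹¹) × (4.932 × 10⁻⁵)) = 0.009145 m = 9.145 mm
  B: delta = (5 × 12620 × 9.598^4) / (384 × (1.181 × 10¹¹) × 0.0001194) = 0.09889 m = 98.89 mm
98.89 mm > 9.145 mm, so B is larger.
Final answer: B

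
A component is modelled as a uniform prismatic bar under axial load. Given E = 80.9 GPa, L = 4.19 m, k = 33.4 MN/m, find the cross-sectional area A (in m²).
Model: a uniform prismatic bar under axial load, so k = (A·E) / L.
Solve for A: A = (k·L) / E.
Convert to SI units:
  E = 80.9 GPa = 8.09 × 10¹⁰ Pa
  k = 33.4 MN/m = 3.34 × 10⁷ N/m
Substitute:
  A = ((3.34 × 10⁷) × 4.19) / (8.09 × 10¹⁰)
  A = 0.00173 m²
Final answer: A = 0.00173 m²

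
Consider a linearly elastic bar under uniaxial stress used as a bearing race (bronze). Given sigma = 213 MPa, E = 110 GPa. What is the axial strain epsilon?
Model: a linearly elastic bar under uniaxial stress, so epsilon = sigma / E.
Convert to SI units:
  sigma = 213 MPa = 2.13 × 10⁸ Pa
  E = 110 GPa = 1.1 × 10¹¹ Pa
Substitute:
  epsilon = (2.13 × 10⁸) / (1.1 × 10¹¹)
  epsilon = 0.001936
Final answer: epsilon = 0.001936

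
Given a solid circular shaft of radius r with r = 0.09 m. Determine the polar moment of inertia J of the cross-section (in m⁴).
Model: a solid circular shaft of radius r, so J = (π·r^4) / 2.
Substitute:
  J = (π × 0.09^4) / 2
  J = 0.0001031 m⁴
Final answer: J = 0.0001031 m⁴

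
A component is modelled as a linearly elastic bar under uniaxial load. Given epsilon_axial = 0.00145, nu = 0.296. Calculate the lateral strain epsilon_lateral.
Model: a linearly elastic bar under uniaxial load, so epsilon_lateral = -nu·epsilon_axial.
Substitute:
  epsilon_lateral = -(0.296 × 0.00145)
  epsilon_lateral = -0.0004292
Final answer: epsilon_lateral = -0.0004292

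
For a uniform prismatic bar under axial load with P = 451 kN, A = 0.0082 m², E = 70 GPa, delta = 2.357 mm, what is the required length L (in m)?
Model: a uniform prismatic bar under axial load, so delta = (P·L) / (A·E).
Solve for L: L = (delta·A·E) / P.
Convert to SI units:
  P = 451 kN = 451000 N
  E = 70 GPa = 7 × 10¹⁰ Pa
  delta = 2.357 mm = 0.002357 m
Substitute:
  L = (0.002357 × 0.0082 × (7 × 10¹⁰)) / 451000
  L = 3 m
Final answer: L = 3 m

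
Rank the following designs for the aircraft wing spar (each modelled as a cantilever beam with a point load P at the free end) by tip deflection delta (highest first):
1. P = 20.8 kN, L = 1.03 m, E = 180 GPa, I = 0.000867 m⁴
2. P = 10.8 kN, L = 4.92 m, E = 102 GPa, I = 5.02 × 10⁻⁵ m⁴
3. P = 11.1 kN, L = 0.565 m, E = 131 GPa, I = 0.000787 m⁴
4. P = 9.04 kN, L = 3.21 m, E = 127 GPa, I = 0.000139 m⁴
Model: a cantilever beam with a point load P at the free end, so delta = (P·L^3) / (3·E·I) (SI units).
  Case 1: delta = (20800 × 1.03^3) / (3 × (1.8 × 10¹¹) × 0.000867) = 4.855 × 10⁻⁵ m = 0.04855 mm
  Case 2: delta = (10800 × 4.92^3) / (3 × (1.02 × 10¹¹) × (5.02 × 10⁻⁵)) = 0.08373 m = 83.73 mm
  Case 3: delta = (11100 × 0.565^3) / (3 × (1.31 × 10¹¹) × 0.000787) = 6.473 × 10⁻⁶ m = 0.006473 mm
  Case 4: delta = (9040 × 3.21^3) / (3 × (1.27 × 10¹¹) × 0.000139) = 0.005646 m = 5.646 mm
Ordering: 83.73 mm (case 2) > 5.646 mm (case 4) > 0.04855 mm (case 1) > 0.006473 mm (case 3)
Final answer: 2, 4, 1, 3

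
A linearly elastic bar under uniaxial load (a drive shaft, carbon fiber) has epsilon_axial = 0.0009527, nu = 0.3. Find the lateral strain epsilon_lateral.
Model: a linearly elastic bar under uniaxial load, so epsilon_lateral = -nu·epsilon_axial.
Substitute:
  epsilon_lateral = -(0.3 × 0.0009527)
  epsilon_lateral = -0.0002858
Final answer: epsilon_lateral = -0.0002858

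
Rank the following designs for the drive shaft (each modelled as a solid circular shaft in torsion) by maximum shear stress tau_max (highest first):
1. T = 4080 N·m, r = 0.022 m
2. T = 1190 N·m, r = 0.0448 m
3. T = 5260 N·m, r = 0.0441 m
Model: a solid circular shaft in torsion, so tau_max = (2·T) / (π·r^3) (SI units).
  Case 1: tau_max = (2 × 4080) / (π × 0.022^3) = 2.439 × 10⁸ Pa = 243.9 MPa
  Case 2: tau_max = (2 × 1190) / (π × 0.0448^3) = 8.425 × 10⁶ Pa = 8.425 MPa
  Case 3: tau_max = (2 × 5260) / (π × 0.0441^3) = 3.904 × 10⁷ Pa = 39.04 MPa
Ordering: 243.9 MPa (case 1) > 39.04 MPa (case 3) > 8.425 MPa (case 2)
Final answer: 1, 3, 2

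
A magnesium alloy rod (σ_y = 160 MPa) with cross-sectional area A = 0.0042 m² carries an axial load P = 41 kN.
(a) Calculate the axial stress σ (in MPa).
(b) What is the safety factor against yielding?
(a) Axial stress σ = P/A. Convert P = 41 kN = 41000 N.
  σ = 41000 / 0.0042 = 9.762 × 10⁶ Pa = 9.762 MPa
(b) Safety factor SF = σ_y/σ = 160 / 9.762 = 16.39
Final answer: (a) σ = 9.762 MPa, (b) SF = 16.39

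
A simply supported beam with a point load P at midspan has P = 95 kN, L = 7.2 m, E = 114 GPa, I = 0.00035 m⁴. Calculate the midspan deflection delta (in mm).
Model: a simply supported beam with a point load P at midspan, so delta = (P·L^3) / (48·E·I).
Convert to SI units:
  P = 95 kN = 95000 N
  E = 114 GPa = 1.14 × 10¹¹ Pa
Substitute:
  delta = (95000 × 7.2^3) / (48 × (1.14 × 10¹¹) × 0.00035)
  delta = 0.01851 m
Convert: delta = 0.01851 m = 18.51 mm
Final answer: delta = 18.51 mm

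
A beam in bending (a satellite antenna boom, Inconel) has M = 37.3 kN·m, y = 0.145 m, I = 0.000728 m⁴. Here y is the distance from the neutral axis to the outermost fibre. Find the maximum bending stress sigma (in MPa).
Model: a beam in bending, so sigma = (M·y) / I.
Convert to SI units:
  M = 37.3 kN·m = 37300 N·m
Substitute:
  sigma = (37300 × 0.145) / 0.000728
  sigma = 7.429 × 10⁶ Pa
Convert: sigma = 7.429 × 10⁶ Pa = 7.429 MPa
Final answer: sigma = 7.429 MPa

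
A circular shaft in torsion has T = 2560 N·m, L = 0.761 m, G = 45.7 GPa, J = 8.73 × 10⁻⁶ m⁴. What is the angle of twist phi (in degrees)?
Model: a circular shaft in torsion, so phi = (T·L) / (G·J).
Convert to SI units:
  G = 45.7 GPa = 4.57 × 10¹⁰ Pa
Substitute:
  phi = (2560 × 0.761) / ((4.57 × 10¹⁰) × (8.73 × 10⁻⁶))
  phi = 0.004883 rad
Convert to degrees: phi = 0.004883 × 180/π = 0.2798°
Final answer: phi = 0.2798°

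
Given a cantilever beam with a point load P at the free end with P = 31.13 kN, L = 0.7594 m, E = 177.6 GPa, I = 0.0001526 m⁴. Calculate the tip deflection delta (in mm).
Model: a cantilever beam with a point load P at the free end, so delta = (P·L^3) / (3·E·I).
Convert to SI units:
  P = 31.13 kN = 31130 N
  E = 177.6 GPa = 1.776 × 10¹¹ Pa
Substitute:
  delta = (31130 × 0.7594^3) / (3 × (1.776 × 10¹¹) × 0.0001526)
  delta = 0.0001677 m
Convert: delta = 0.0001677 m = 0.1677 mm
Final answer: delta = 0.1677 mm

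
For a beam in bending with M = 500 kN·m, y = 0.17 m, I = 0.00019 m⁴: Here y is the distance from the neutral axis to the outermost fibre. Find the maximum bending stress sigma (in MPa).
Model: a beam in bending, so sigma = (M·y) / I.
Convert to SI units:
  M = 500 kN·m = 500000 N·m
Substitute:
  sigma = (500000 × 0.17) / 0.00019
  sigma = 4.474 × 10⁸ Pa
Convert: sigma = 4.474 × 10⁸ Pa = 447.4 MPa
Final answer: sigma = 447.4 MPa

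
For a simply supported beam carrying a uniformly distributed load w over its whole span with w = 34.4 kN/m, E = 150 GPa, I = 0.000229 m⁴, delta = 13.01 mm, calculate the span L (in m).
Model: a simply supported beam carrying a uniformly distributed load w over its whole span, so delta = (5·w·L^4) / (384·E·I).
Solve for L: L = ((384·delta·E·I) / (5·w))^(1/4).
Convert to SI units:
  w = 34.4 kN/m = 34400 N/m
  E = 150 GPa = 1.5 × 10¹¹ Pa
  delta = 13.01 mm = 0.01301 m
Substitute:
  L = ((384 × 0.01301 × (1.5 × 10¹¹) × 0.000229) / (5 × 34400))^(1/4)
  L = 5.62 m
Final answer: L = 5.62 m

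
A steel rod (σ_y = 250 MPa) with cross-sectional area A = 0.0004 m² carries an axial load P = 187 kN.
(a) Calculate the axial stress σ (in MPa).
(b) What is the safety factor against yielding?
(a) Axial stress σ = P/A. Convert P = 187 kN = 187000 N.
  σ = 187000 / 0.0004 = 4.675 × 10⁸ Pa = 467.5 MPa
(b) Safety factor SF = σ_y/σ = 250 / 467.5 = 0.5348
Final answer: (a) σ = 467.5 MPa, (b) SF = 0.5348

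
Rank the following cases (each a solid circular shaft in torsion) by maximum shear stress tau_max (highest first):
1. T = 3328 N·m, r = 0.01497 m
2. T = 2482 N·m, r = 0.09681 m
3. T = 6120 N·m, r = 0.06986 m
Model: a solid circular shaft in torsion, so tau_max = (2·T) / (π·r^3) (SI units).
  Case 1: tau_max = (2 × 3328) / (π × 0.01497^3) = 6.315 × 10⁸ Pa = 631.5 MPa
  Case 2: tau_max = (2 × 2482) / (π × 0.09681^3) = 1.741 × 10⁶ Pa = 1.741 MPa
  Case 3: tau_max = (2 × 6120) / (π × 0.06986^3) = 1.143 × 10⁷ Pa = 11.43 MPa
Ordering: 631.5 MPa (case 1) > 11.43 MPa (case 3) > 1.741 MPa (case 2)
Final answer: 1, 3, 2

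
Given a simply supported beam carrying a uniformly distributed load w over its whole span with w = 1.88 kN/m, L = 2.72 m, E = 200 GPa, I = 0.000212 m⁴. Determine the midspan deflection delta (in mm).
Model: a simply supported beam carrying a uniformly distributed load w over its whole span, so delta = (5·w·L^4) / (384·E·I).
Convert to SI units:
  w = 1.88 kN/m = 1880 N/m
  E = 200 GPa = 2 × 10¹¹ Pa
Substitute:
  delta = (5 × 1880 × 2.72^4) / (384 × (2 × 10¹¹) × 0.000212)
  delta = 3.16 × 10⁻⁵ m
Convert: delta = 3.16 × 10⁻⁵ m = 0.0316 mm
Final answer: delta = 0.0316 mm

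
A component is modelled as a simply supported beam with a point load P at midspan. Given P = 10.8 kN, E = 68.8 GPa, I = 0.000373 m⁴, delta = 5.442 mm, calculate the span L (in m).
Model: a simply supported beam with a point load P at midspan, so delta = (P·L^3) / (48·E·I).
Solve for L: L = ((48·delta·E·I) / P)^(1/3).
Convert to SI units:
  P = 10.8 kN = 10800 N
  E = 68.8 GPa = 6.88 × 10¹⁰ Pa
  delta = 5.442 mm = 0.005442 m
Substitute:
  L = ((48 × 0.005442 × (6.88 × 10¹⁰) × 0.000373) / 10800)^(1/3)
  L = 8.53 m
Final answer: L = 8.53 m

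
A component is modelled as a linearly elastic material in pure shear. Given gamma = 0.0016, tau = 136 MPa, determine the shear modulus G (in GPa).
Model: a linearly elastic material in pure shear, so tau = G·gamma.
Solve for G: G = tau / gamma.
Convert to SI units:
  tau = 136 MPa = 1.36 × 10⁸ Pa
Substitute:
  G = (1.36 × 10⁸) / 0.0016
  G = 8.5 × 10¹⁰ Pa
Convert: G = 8.5 × 10¹⁰ Pa = 85 GPa
Final answer: G = 85 GPa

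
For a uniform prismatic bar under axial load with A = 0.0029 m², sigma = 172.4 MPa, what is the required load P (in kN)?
Model: a uniform prismatic bar under axial load, so sigma = P / A.
Solve for P: P = sigma·A.
Convert to SI units:
  sigma = 172.4 MPa = 1.724 × 10⁸ Pa
Substitute:
  P = (1.724 × 10⁸) × 0.0029
  P = 500000 N
Convert: P = 500000 N = 500 kN
Final answer: P = 500 kN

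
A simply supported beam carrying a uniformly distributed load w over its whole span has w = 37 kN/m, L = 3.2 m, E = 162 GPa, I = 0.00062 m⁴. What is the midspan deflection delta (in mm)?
Model: a simply supported beam carrying a uniformly distributed load w over its whole span, so delta = (5·w·L^4) / (384·E·I).
Convert to SI units:
  w = 37 kN/m = 37000 N/m
  E = 162 GPa = 1.62 × 10¹¹ Pa
Substitute:
  delta = (5 × 37000 × 3.2^4) / (384 × (1.62 × 10¹¹) × 0.00062)
  delta = 0.000503 m
Convert: delta = 0.000503 m = 0.503 mm
Final answer: delta = 0.503 mm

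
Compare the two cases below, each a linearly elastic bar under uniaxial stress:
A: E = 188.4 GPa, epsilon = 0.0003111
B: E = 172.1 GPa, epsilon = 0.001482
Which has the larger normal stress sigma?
Model: a linearly elastic bar under uniaxial stress, so sigma = E·epsilon (SI units).
  A: sigma = (1.884 × 10¹¹) × 0.0003111 = 5.861 × 10⁷ Pa = 58.61 MPa
  B: sigma = (1.721 × 10¹¹) × 0.001482 = 2.551 × 10⁸ Pa = 255.1 MPa
255.1 MPa > 58.61 MPa, so B is larger.
Final answer: B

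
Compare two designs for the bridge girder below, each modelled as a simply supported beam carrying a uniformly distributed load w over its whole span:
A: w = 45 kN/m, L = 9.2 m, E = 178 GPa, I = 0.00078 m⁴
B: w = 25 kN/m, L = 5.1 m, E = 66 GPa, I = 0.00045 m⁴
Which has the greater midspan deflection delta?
Model: a simply supported beam carrying a uniformly distributed load w over its whole span, so delta = (5·w·L^4) / (384·E·I) (SI units).
  A: delta = (5 × 45000 × 9.2^4) / (384 × (1.78 × 10¹¹) × 0.00078) = 0.03023 m = 30.23 mm
  B: delta = (5 × 25000 × 5.1^4) / (384 × (6.6 × 10¹⁰) × 0.00045) = 0.007415 m = 7.415 mm
30.23 mm > 7.415 mm, so A is larger.
Final answer: A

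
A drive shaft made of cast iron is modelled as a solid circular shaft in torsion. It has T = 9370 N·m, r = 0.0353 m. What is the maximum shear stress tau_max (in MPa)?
Model: a solid circular shaft in torsion, so tau_max = (2·T) / (π·r^3).
Substitute:
  tau_max = (2 × 9370) / (π × 0.0353^3)
  tau_max = 1.356 × 10⁸ Pa
Convert: tau_max = 1.356 × 10⁸ Pa = 135.6 MPa
Final answer: tau_max = 135.6 MPa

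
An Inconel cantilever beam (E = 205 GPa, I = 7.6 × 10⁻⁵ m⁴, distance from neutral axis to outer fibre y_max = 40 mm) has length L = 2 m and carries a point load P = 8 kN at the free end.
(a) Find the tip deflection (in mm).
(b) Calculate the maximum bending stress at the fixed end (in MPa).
(a) Tip deflection of a cantilever with an end point load: δ = P·L^3 / (3·E·I). Convert P = 8 kN = 8000 N, E = 205 GPa = 2.05 × 10¹¹ Pa.
  δ = (8000 × 2^3) / (3 × (2.05 × 10¹¹) × (7.6 × 10⁻⁵)) = 0.001369 m = 1.369 mm
(b) Maximum bending moment at the fixed end: M = P·L = 8000 × 2 = 16000 N·m. Convert y_max = 40 mm = 0.04 m.
  σ = M·y_max / I = (16000 × 0.04) / (7.6 × 10⁻⁵) = 8.421 × 10⁶ Pa = 8.421 MPa
Final answer: (a) δ = 1.369 mm, (b) σ = 8.421 MPa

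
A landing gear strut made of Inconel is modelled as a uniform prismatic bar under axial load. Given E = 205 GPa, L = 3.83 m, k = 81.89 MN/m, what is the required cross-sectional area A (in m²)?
Model: a uniform prismatic bar under axial load, so k = (A·E) / L.
Solve for A: A = (k·L) / E.
Convert to SI units:
  E = 205 GPa = 2.05 × 10¹¹ Pa
  k = 81.89 MN/m = 8.189 × 10⁷ N/m
Substitute:
  A = ((8.189 × 10⁷) × 3.83) / (2.05 × 10¹¹)
  A = 0.00153 m²
Final answer: A = 0.00153 m²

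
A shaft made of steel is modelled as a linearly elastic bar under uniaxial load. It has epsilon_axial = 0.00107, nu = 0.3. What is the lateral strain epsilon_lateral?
Model: a linearly elastic bar under uniaxial load, so epsilon_lateral = -nu·epsilon_axial.
Substitute:
  epsilon_lateral = -(0.3 × 0.00107)
  epsilon_lateral = -0.000321
Final answer: epsilon_lateral = -0.000321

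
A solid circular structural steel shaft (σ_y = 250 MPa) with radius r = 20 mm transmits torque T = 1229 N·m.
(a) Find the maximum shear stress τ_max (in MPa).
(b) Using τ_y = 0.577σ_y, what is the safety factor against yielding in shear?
(a) For a solid circular shaft, τ_max = T·r/J with J = π·r^4/2, i.e. τ_max = 2·T / (π·r^3). Convert r = 20 mm = 0.02 m.
  τ_max = (2 × 1229) / (π × 0.02^3) = 9.78 × 10⁷ Pa = 97.8 MPa
(b) τ_y = 0.577 × 250 = 144.25 MPa
  SF = τ_y/τ_max = 144.25 / 97.8 = 1.475
Final answer: (a) τ_max = 97.8 MPa, (b) SF = 1.475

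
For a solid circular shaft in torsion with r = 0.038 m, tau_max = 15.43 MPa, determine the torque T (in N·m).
Model: a solid circular shaft in torsion, so tau_max = (2·T) / (π·r^3).
Solve for T: T = (π·tau_max·r^3) / 2.
Convert to SI units:
  tau_max = 15.43 MPa = 1.543 × 10⁷ Pa
Substitute:
  T = (π × (1.543 × 10⁷) × 0.038^3) / 2
  T = 1330 N·m
Final answer: T = 1330 N·m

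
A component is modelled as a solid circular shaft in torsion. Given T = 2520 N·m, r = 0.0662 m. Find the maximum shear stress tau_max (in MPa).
Model: a solid circular shaft in torsion, so tau_max = (2·T) / (π·r^3).
Substitute:
  tau_max = (2 × 2520) / (π × 0.0662^3)
  tau_max = 5.53 × 10⁶ Pa
Convert: tau_max = 5.53 × 10⁶ Pa = 5.53 MPa
Final answer: tau_max = 5.53 MPa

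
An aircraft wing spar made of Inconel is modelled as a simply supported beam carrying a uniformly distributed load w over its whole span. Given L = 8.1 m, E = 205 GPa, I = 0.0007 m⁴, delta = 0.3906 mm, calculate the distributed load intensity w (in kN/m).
Model: a simply supported beam carrying a uniformly distributed load w over its whole span, so delta = (5·w·L^4) / (384·E·I).
Solve for w: w = (384·delta·E·I) / (5·L^4).
Convert to SI units:
  E = 205 GPa = 2.05 × 10¹¹ Pa
  delta = 0.3906 mm = 0.0003906 m
Substitute:
  w = (384 × 0.0003906 × (2.05 × 10¹¹) × 0.0007) / (5 × 8.1^4)
  w = 1000 N/m
Convert: w = 1000 N/m = 1 kN/m
Final answer: w = 1 kN/m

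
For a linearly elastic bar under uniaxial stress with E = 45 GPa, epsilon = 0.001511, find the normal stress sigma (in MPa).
Model: a linearly elastic bar under uniaxial stress, so epsilon = sigma / E.
Solve for sigma: sigma = epsilon·E.
Convert to SI units:
  E = 45 GPa = 4.5 × 10¹⁰ Pa
Substitute:
  sigma = 0.001511 × (4.5 × 10¹⁰)
  sigma = 6.8 × 10⁷ Pa
Convert: sigma = 6.8 × 10⁷ Pa = 68 MPa
Final answer: sigma = 68 MPa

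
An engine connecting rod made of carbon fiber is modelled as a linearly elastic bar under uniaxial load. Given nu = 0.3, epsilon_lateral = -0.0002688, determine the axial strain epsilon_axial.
Model: a linearly elastic bar under uniaxial load, so epsilon_lateral = -nu·epsilon_axial.
Solve for epsilon_axial: epsilon_axial = -epsilon_lateral / nu.
Substitute:
  epsilon_axial = -(-0.0002688) / 0.3
  epsilon_axial = 0.000896
Final answer: epsilon_axial = 0.000896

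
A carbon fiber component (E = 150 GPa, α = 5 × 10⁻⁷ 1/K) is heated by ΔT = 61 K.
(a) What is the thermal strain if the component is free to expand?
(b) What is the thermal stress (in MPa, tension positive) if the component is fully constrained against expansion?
(a) Free thermal strain ε_th = α·ΔT = (5 × 10⁻⁷) × 61 = 3.05 × 10⁻⁵
(b) Fully constrained, the expansion is suppressed, so σ = -E·α·ΔT. Convert E = 150 GPa = 1.5 × 10¹¹ Pa.
  σ = -(1.5 × 10¹¹) × (5 × 10⁻⁷) × 61 = -4.575 × 10⁶ Pa = -4.575 MPa (compressive)
Final answer: (a) ε_th = 3.05 × 10⁻⁵, (b) σ = -4.575 MPa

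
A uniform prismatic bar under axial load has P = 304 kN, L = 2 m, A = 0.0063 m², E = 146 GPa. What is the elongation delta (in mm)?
Model: a uniform prismatic bar under axial load, so delta = (P·L) / (A·E).
Convert to SI units:
  P = 304 kN = 304000 N
  E = 146 GPa = 1.46 × 10¹¹ Pa
Substitute:
  delta = (304000 × 2) / (0.0063 × (1.46 × 10¹¹))
  delta = 0.000661 m
Convert: delta = 0.000661 m = 0.661 mm
Final answer: delta = 0.661 mm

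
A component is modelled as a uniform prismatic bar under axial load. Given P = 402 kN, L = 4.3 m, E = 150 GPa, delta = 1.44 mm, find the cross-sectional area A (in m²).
Model: a uniform prismatic bar under axial load, so delta = (P·L) / (A·E).
Solve for A: A = (P·L) / (delta·E).
Convert to SI units:
  P = 402 kN = 402000 N
  E = 150 GPa = 1.5 × 10¹¹ Pa
  delta = 1.44 mm = 0.00144 m
Substitute:
  A = (402000 × 4.3) / (0.00144 × (1.5 × 10¹¹))
  A = 0.008003 m²
Final answer: A = 0.008003 m²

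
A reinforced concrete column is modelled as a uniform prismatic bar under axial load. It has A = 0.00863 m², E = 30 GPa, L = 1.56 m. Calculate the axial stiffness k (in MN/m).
Model: a uniform prismatic bar under axial load, so k = (A·E) / L.
Convert to SI units:
  E = 30 GPa = 3 × 10¹⁰ Pa
Substitute:
  k = (0.00863 × (3 × 10¹⁰)) / 1.56
  k = 1.66 × 10⁸ N/m
Convert: k = 1.66 × 10⁸ N/m = 166 MN/m
Final answer: k = 166 MN/m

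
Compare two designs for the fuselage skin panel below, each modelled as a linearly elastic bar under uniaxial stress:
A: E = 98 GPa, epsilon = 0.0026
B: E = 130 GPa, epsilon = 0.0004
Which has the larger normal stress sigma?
Model: a linearly elastic bar under uniaxial stress, so sigma = E·epsilon (SI units).
  A: sigma = (9.8 × 10¹⁰) × 0.0026 = 2.548 × 10⁸ Pa = 254.8 MPa
  B: sigma = (1.3 × 10¹¹) × 0.0004 = 5.2 × 10⁷ Pa = 52 MPa
254.8 MPa > 52 MPa, so A is larger.
Final answer: A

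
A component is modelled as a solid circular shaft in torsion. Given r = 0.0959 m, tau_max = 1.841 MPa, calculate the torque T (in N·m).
Model: a solid circular shaft in torsion, so tau_max = (2·T) / (π·r^3).
Solve for T: T = (π·tau_max·r^3) / 2.
Convert to SI units:
  tau_max = 1.841 MPa = 1.841 × 10⁶ Pa
Substitute:
  T = (π × (1.841 × 10⁶) × 0.0959^3) / 2
  T = 2551 N·m
Final answer: T = 2551 N·m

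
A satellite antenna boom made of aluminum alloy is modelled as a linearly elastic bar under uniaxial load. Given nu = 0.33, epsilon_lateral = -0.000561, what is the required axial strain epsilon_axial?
Model: a linearly elastic bar under uniaxial load, so epsilon_lateral = -nu·epsilon_axial.
Solve for epsilon_axial: epsilon_axial = -epsilon_lateral / nu.
Substitute:
  epsilon_axial = -(-0.000561) / 0.33
  epsilon_axial = 0.0017
Final answer: epsilon_axial = 0.0017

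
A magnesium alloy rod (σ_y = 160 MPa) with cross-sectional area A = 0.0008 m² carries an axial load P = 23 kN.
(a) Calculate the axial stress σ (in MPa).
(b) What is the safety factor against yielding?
(a) Axial stress σ = P/A. Convert P = 23 kN = 23000 N.
  σ = 23000 / 0.0008 = 2.875 × 10⁷ Pa = 28.75 MPa
(b) Safety factor SF = σ_y/σ = 160 / 28.75 = 5.565
Final answer: (a) σ = 28.75 MPa, (b) SF = 5.565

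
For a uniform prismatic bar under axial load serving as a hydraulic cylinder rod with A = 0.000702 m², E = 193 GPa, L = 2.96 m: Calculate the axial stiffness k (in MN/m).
Model: a uniform prismatic bar under axial load, so k = (A·E) / L.
Convert to SI units:
  E = 193 GPa = 1.93 × 10¹¹ Pa
Substitute:
  k = (0.000702 × (1.93 × 10¹¹)) / 2.96
  k = 4.577 × 10⁷ N/m
Convert: k = 4.577 × 10⁷ N/m = 45.77 MN/m
Final answer: k = 45.77 MN/m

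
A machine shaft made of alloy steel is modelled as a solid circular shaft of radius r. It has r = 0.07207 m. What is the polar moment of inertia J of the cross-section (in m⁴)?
Model: a solid circular shaft of radius r, so J = (π·r^4) / 2.
Substitute:
  J = (π × 0.07207^4) / 2
  J = 4.238 × 10⁻⁵ m⁴
Final answer: J = 4.238 × 10⁻⁵ m⁴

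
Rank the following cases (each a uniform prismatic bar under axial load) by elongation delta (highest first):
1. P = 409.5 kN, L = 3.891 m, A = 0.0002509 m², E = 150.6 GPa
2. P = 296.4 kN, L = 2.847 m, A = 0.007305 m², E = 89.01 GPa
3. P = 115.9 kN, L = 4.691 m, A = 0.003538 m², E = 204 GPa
Model: a uniform prismatic bar under axial load, so delta = (P·L) / (A·E) (SI units).
  Case 1: delta = (409500 × 3.891) / (0.0002509 × (1.506 × 10¹¹)) = 0.04217 m = 42.17 mm
  Case 2: delta = (296400 × 2.847) / (0.007305 × (8.901 × 10¹⁰)) = 0.001298 m = 1.298 mm
  Case 3: delta = (115900 × 4.691) / (0.003538 × (2.04 × 10¹¹)) = 0.0007533 m = 0.7533 mm
Ordering: 42.17 mm (case 1) > 1.298 mm (case 2) > 0.7533 mm (case 3)
Final answer: 1, 2, 3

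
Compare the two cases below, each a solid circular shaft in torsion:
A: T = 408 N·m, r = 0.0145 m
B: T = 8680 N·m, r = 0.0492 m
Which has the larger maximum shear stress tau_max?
Model: a solid circular shaft in torsion, so tau_max = (2·T) / (π·r^3) (SI units).
  A: tau_max = (2 × 408) / (π × 0.0145^3) = 8.52 × 10⁷ Pa = 85.2 MPa
  B: tau_max = (2 × 8680) / (π × 0.0492^3) = 4.64 × 10⁷ Pa = 46.4 MPa
85.2 MPa > 46.4 MPa, so A is larger.
Final answer: A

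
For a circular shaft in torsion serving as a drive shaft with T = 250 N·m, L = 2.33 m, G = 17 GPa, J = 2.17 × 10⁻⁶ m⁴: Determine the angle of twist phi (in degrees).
Model: a circular shaft in torsion, so phi = (T·L) / (G·J).
Convert to SI units:
  G = 17 GPa = 1.7 × 10¹⁰ Pa
Substitute:
  phi = (250 × 2.33) / ((1.7 × 10¹⁰) × (2.17 × 10⁻⁶))
  phi = 0.01579 rad
Convert to degrees: phi = 0.01579 × 180/π = 0.9047°
Final answer: phi = 0.9047°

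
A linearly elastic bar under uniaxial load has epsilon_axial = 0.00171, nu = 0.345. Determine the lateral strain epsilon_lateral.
Model: a linearly elastic bar under uniaxial load, so epsilon_lateral = -nu·epsilon_axial.
Substitute:
  epsilon_lateral = -(0.345 × 0.00171)
  epsilon_lateral = -0.0005899
Final answer: epsilon_lateral = -0.0005899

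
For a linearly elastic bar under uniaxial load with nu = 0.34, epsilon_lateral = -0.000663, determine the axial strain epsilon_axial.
Model: a linearly elastic bar under uniaxial load, so epsilon_lateral = -nu·epsilon_axial.
Solve for epsilon_axial: epsilon_axial = -epsilon_lateral / nu.
Substitute:
  epsilon_axial = -(-0.000663) / 0.34
  epsilon_axial = 0.00195
Final answer: epsilon_axial = 0.00195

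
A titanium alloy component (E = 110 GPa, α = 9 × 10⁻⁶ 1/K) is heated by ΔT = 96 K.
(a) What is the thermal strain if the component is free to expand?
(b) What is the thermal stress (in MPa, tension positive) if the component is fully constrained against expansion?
(a) Free thermal strain ε_th = α·ΔT = (9 × 10⁻⁶) × 96 = 0.000864
(b) Fully constrained, the expansion is suppressed, so σ = -E·α·ΔT. Convert E = 110 GPa = 1.1 × 10¹¹ Pa.
  σ = -(1.1 × 10¹¹) × (9 × 10⁻⁶) × 96 = -9.504 × 10⁷ Pa = -95.04 MPa (compressive)
Final answer: (a) ε_th = 0.000864, (b) σ = -95.04 MPa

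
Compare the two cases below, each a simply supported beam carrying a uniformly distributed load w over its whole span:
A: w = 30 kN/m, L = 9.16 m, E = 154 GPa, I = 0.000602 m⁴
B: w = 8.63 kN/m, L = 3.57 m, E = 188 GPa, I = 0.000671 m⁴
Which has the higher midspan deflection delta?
Model: a simply supported beam carrying a uniformly distributed load w over its whole span, so delta = (5·w·L^4) / (384·E·I) (SI units).
  A: delta = (5 × 30000 × 9.16^4) / (384 × (1.54 × 10¹¹) × 0.000602) = 0.02966 m = 29.66 mm
  B: delta = (5 × 8630 × 3.57^4) / (384 × (1.88 × 10¹¹) × 0.000671) = 0.0001447 m = 0.1447 mm
29.66 mm > 0.1447 mm, so A is larger.
Final answer: A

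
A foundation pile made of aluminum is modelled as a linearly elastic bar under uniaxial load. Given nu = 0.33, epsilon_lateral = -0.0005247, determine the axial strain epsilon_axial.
Model: a linearly elastic bar under uniaxial load, so epsilon_lateral = -nu·epsilon_axial.
Solve for epsilon_axial: epsilon_axial = -epsilon_lateral / nu.
Substitute:
  epsilon_axial = -(-0.0005247) / 0.33
  epsilon_axial = 0.00159
Final answer: epsilon_axial = 0.00159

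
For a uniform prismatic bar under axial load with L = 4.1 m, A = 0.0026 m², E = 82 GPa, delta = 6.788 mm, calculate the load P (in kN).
Model: a uniform prismatic bar under axial load, so delta = (P·L) / (A·E).
Solve for P: P = (delta·A·E) / L.
Convert to SI units:
  E = 82 GPa = 8.2 × 10¹⁰ Pa
  delta = 6.788 mm = 0.006788 m
Substitute:
  P = (0.006788 × 0.0026 × (8.2 × 10¹⁰)) / 4.1
  P = 353000 N
Convert: P = 353000 N = 353 kN
Final answer: P = 353 kN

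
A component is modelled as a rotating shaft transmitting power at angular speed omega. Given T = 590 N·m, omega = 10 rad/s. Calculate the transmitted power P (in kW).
Model: a rotating shaft transmitting power at angular speed omega, so P = T·omega.
Substitute:
  P = 590 × 10
  P = 5900 W
Convert: P = 5900 W = 5.9 kW
Final answer: P = 5.9 kW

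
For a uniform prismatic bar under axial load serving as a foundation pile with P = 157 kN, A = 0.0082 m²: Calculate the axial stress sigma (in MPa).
Model: a uniform prismatic bar under axial load, so sigma = P / A.
Convert to SI units:
  P = 157 kN = 157000 N
Substitute:
  sigma = 157000 / 0.0082
  sigma = 1.915 × 10⁷ Pa
Convert: sigma = 1.915 × 10⁷ Pa = 19.15 MPa
Final answer: sigma = 19.15 MPa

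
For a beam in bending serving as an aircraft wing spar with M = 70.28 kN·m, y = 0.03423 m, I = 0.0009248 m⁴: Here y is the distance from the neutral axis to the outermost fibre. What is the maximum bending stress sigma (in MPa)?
Model: a beam in bending, so sigma = (M·y) / I.
Convert to SI units:
  M = 70.28 kN·m = 70280 N·m
Substitute:
  sigma = (70280 × 0.03423) / 0.0009248
  sigma = 2.601 × 10⁶ Pa
Convert: sigma = 2.601 × 10⁶ Pa = 2.601 MPa
Final answer: sigma = 2.601 MPa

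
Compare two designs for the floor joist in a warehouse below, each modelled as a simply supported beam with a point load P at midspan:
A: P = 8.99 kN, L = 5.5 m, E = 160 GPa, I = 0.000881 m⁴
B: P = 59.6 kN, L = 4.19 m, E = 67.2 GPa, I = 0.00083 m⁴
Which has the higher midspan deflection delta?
Model: a simply supported beam with a point load P at midspan, so delta = (P·L^3) / (48·E·I) (SI units).
  A: delta = (8990 × 5.5^3) / (48 × (1.6 × 10¹¹) × 0.000881) = 0.0002211 m = 0.2211 mm
  B: delta = (59600 × 4.19^3) / (48 × (6.72 × 10¹⁰) × 0.00083) = 0.001638 m = 1.638 mm
1.638 mm > 0.2211 mm, so B is larger.
Final answer: B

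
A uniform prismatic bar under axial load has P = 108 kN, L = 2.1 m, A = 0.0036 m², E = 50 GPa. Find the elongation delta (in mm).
Model: a uniform prismatic bar under axial load, so delta = (P·L) / (A·E).
Convert to SI units:
  P = 108 kN = 108000 N
  E = 50 GPa = 5 × 10¹⁰ Pa
Substitute:
  delta = (108000 × 2.1) / (0.0036 × (5 × 10¹⁰))
  delta = 0.00126 m
Convert: delta = 0.00126 m = 1.26 mm
Final answer: delta = 1.26 mm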